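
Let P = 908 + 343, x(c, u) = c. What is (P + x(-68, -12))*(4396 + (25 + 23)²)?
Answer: 7926100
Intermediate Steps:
P = 1251
(P + x(-68, -12))*(4396 + (25 + 23)²) = (1251 - 68)*(4396 + (25 + 23)²) = 1183*(4396 + 48²) = 1183*(4396 + 2304) = 1183*6700 = 7926100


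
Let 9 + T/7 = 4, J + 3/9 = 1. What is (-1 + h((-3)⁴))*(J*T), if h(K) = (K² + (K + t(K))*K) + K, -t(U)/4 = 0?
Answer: -924140/3 ≈ -3.0805e+5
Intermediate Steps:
J = ⅔ (J = -⅓ + 1 = ⅔ ≈ 0.66667)
T = -35 (T = -63 + 7*4 = -63 + 28 = -35)
t(U) = 0 (t(U) = -4*0 = 0)
h(K) = K + 2*K² (h(K) = (K² + (K + 0)*K) + K = (K² + K*K) + K = (K² + K²) + K = 2*K² + K = K + 2*K²)
(-1 + h((-3)⁴))*(J*T) = (-1 + (-3)⁴*(1 + 2*(-3)⁴))*((⅔)*(-35)) = (-1 + 81*(1 + 2*81))*(-70/3) = (-1 + 81*(1 + 162))*(-70/3) = (-1 + 81*163)*(-70/3) = (-1 + 13203)*(-70/3) = 13202*(-70/3) = -924140/3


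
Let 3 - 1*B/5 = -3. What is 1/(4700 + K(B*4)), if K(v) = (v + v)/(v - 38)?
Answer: 41/192820 ≈ 0.00021263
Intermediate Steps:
B = 30 (B = 15 - 5*(-3) = 15 + 15 = 30)
K(v) = 2*v/(-38 + v) (K(v) = (2*v)/(-38 + v) = 2*v/(-38 + v))
1/(4700 + K(B*4)) = 1/(4700 + 2*(30*4)/(-38 + 30*4)) = 1/(4700 + 2*120/(-38 + 120)) = 1/(4700 + 2*120/82) = 1/(4700 + 2*120*(1/82)) = 1/(4700 + 120/41) = 1/(192820/41) = 41/192820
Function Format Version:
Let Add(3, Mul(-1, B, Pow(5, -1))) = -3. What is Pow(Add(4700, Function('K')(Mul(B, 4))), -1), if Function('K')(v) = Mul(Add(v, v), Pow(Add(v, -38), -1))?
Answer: Rational(41, 192820) ≈ 0.00021263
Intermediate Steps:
B = 30 (B = Add(15, Mul(-5, -3)) = Add(15, 15) = 30)
Function('K')(v) = Mul(2, v, Pow(Add(-38, v), -1)) (Function('K')(v) = Mul(Mul(2, v), Pow(Add(-38, v), -1)) = Mul(2, v, Pow(Add(-38, v), -1)))
Pow(Add(4700, Function('K')(Mul(B, 4))), -1) = Pow(Add(4700, Mul(2, Mul(30, 4), Pow(Add(-38, Mul(30, 4)), -1))), -1) = Pow(Add(4700, Mul(2, 120, Pow(Add(-38, 120), -1))), -1) = Pow(Add(4700, Mul(2, 120, Pow(82, -1))), -1) = Pow(Add(4700, Mul(2, 120, Rational(1, 82))), -1) = Pow(Add(4700, Rational(120, 41)), -1) = Pow(Rational(192820, 41), -1) = Rational(41, 192820)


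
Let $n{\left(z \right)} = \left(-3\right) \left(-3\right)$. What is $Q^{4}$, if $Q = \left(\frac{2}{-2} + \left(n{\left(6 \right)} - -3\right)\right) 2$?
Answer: $234256$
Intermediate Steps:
$n{\left(z \right)} = 9$
$Q = 22$ ($Q = \left(\frac{2}{-2} + \left(9 - -3\right)\right) 2 = \left(2 \left(- \frac{1}{2}\right) + \left(9 + 3\right)\right) 2 = \left(-1 + 12\right) 2 = 11 \cdot 2 = 22$)
$Q^{4} = 22^{4} = 234256$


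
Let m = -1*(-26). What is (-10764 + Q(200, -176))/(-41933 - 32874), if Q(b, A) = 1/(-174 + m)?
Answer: 1593073/11071436 ≈ 0.14389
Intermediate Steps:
m = 26
Q(b, A) = -1/148 (Q(b, A) = 1/(-174 + 26) = 1/(-148) = -1/148)
(-10764 + Q(200, -176))/(-41933 - 32874) = (-10764 - 1/148)/(-41933 - 32874) = -1593073/148/(-74807) = -1593073/148*(-1/74807) = 1593073/11071436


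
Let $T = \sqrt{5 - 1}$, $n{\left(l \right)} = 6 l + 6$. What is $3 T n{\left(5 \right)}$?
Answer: $216$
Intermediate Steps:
$n{\left(l \right)} = 6 + 6 l$
$T = 2$ ($T = \sqrt{4} = 2$)
$3 T n{\left(5 \right)} = 3 \cdot 2 \left(6 + 6 \cdot 5\right) = 6 \left(6 + 30\right) = 6 \cdot 36 = 216$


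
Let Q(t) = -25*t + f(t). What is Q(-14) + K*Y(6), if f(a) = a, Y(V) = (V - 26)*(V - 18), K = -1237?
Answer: -296544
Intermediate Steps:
Y(V) = (-26 + V)*(-18 + V)
Q(t) = -24*t (Q(t) = -25*t + t = -24*t)
Q(-14) + K*Y(6) = -24*(-14) - 1237*(468 + 6² - 44*6) = 336 - 1237*(468 + 36 - 264) = 336 - 1237*240 = 336 - 296880 = -296544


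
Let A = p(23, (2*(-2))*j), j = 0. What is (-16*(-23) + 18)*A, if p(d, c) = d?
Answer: 8878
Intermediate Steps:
A = 23
(-16*(-23) + 18)*A = (-16*(-23) + 18)*23 = (368 + 18)*23 = 386*23 = 8878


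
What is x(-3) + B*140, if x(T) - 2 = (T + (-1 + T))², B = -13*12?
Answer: -21789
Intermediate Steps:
B = -156
x(T) = 2 + (-1 + 2*T)² (x(T) = 2 + (T + (-1 + T))² = 2 + (-1 + 2*T)²)
x(-3) + B*140 = (2 + (-1 + 2*(-3))²) - 156*140 = (2 + (-1 - 6)²) - 21840 = (2 + (-7)²) - 21840 = (2 + 49) - 21840 = 51 - 21840 = -21789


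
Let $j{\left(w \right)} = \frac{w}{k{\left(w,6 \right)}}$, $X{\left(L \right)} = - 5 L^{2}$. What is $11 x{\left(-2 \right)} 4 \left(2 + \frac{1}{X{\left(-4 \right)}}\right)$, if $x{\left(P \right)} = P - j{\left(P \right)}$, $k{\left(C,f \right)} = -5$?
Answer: $- \frac{5247}{25} \approx -209.88$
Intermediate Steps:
$j{\left(w \right)} = - \frac{w}{5}$ ($j{\left(w \right)} = \frac{w}{-5} = w \left(- \frac{1}{5}\right) = - \frac{w}{5}$)
$x{\left(P \right)} = \frac{6 P}{5}$ ($x{\left(P \right)} = P - - \frac{P}{5} = P + \frac{P}{5} = \frac{6 P}{5}$)
$11 x{\left(-2 \right)} 4 \left(2 + \frac{1}{X{\left(-4 \right)}}\right) = 11 \cdot \frac{6}{5} \left(-2\right) 4 \left(2 + \frac{1}{\left(-5\right) \left(-4\right)^{2}}\right) = 11 \left(- \frac{12}{5}\right) 4 \left(2 + \frac{1}{\left(-5\right) 16}\right) = - \frac{132 \cdot 4 \left(2 + \frac{1}{-80}\right)}{5} = - \frac{132 \cdot 4 \left(2 - \frac{1}{80}\right)}{5} = - \frac{132 \cdot 4 \cdot \frac{159}{80}}{5} = \left(- \frac{132}{5}\right) \frac{159}{20} = - \frac{5247}{25}$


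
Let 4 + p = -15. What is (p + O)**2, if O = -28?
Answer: 2209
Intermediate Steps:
p = -19 (p = -4 - 15 = -19)
(p + O)**2 = (-19 - 28)**2 = (-47)**2 = 2209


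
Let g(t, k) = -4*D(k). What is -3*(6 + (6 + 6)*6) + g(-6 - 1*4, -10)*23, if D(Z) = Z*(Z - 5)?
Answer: -14034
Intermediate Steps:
D(Z) = Z*(-5 + Z)
g(t, k) = -4*k*(-5 + k)
-3*(6 + (6 + 6)*6) + g(-6 - 1*4, -10)*23 = -3*(6 + (6 + 6)*6) + (4*(-10)*(5 - 1*(-10)))*23 = -3*(6 + 12*6) + (4*(-10)*(5 + 10))*23 = -3*(6 + 72) + (4*(-10)*15)*23 = -3*78 - 600*23 = -234 - 13800 = -14034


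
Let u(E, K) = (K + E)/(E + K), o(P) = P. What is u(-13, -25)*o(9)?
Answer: 9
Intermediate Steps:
u(E, K) = 1 (u(E, K) = (E + K)/(E + K) = 1)
u(-13, -25)*o(9) = 1*9 = 9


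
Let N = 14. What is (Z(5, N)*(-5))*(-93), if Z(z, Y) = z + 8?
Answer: 6045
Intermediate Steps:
Z(z, Y) = 8 + z
(Z(5, N)*(-5))*(-93) = ((8 + 5)*(-5))*(-93) = (13*(-5))*(-93) = -65*(-93) = 6045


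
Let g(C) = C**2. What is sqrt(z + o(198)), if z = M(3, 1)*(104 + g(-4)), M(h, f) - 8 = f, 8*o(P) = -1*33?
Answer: sqrt(17214)/4 ≈ 32.801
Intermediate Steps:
o(P) = -33/8 (o(P) = (-1*33)/8 = (1/8)*(-33) = -33/8)
M(h, f) = 8 + f
z = 1080 (z = (8 + 1)*(104 + (-4)**2) = 9*(104 + 16) = 9*120 = 1080)
sqrt(z + o(198)) = sqrt(1080 - 33/8) = sqrt(8607/8) = sqrt(17214)/4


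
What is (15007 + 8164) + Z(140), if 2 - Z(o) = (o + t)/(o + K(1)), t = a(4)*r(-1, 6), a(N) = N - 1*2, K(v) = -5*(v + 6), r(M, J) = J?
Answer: 2433013/105 ≈ 23172.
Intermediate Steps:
K(v) = -30 - 5*v (K(v) = -5*(6 + v) = -30 - 5*v)
a(N) = -2 + N (a(N) = N - 2 = -2 + N)
t = 12 (t = (-2 + 4)*6 = 2*6 = 12)
Z(o) = 2 - (12 + o)/(-35 + o) (Z(o) = 2 - (o + 12)/(o + (-30 - 5*1)) = 2 - (12 + o)/(o + (-30 - 5)) = 2 - (12 + o)/(o - 35) = 2 - (12 + o)/(-35 + o))
(15007 + 8164) + Z(140) = (15007 + 8164) + (-82 + 140)/(-35 + 140) = 23171 + 58/105 = 2433013/105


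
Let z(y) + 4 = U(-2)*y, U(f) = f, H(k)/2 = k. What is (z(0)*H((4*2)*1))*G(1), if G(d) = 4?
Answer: -256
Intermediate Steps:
H(k) = 2*k
z(y) = -4 - 2*y
(z(0)*H((4*2)*1))*G(1) = ((-4 - 2*0)*(2*((4*2)*1)))*4 = ((-4 + 0)*(2*(8*1)))*4 = -8*8*4 = -4*16*4 = -64*4 = -256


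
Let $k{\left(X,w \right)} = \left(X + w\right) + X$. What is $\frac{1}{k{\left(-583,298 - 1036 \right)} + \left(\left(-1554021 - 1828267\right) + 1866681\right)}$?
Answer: $- \frac{1}{1517511} \approx -6.5897 \cdot 10^{-7}$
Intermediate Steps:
$k{\left(X,w \right)} = w + 2 X$
$\frac{1}{k{\left(-583,298 - 1036 \right)} + \left(\left(-1554021 - 1828267\right) + 1866681\right)} = \frac{1}{\left(\left(298 - 1036\right) + 2 \left(-583\right)\right) + \left(\left(-1554021 - 1828267\right) + 1866681\right)} = \frac{1}{\left(-738 - 1166\right) + \left(-3382288 + 1866681\right)} = \frac{1}{-1904 - 1515607} = \frac{1}{-1517511} = - \frac{1}{1517511}$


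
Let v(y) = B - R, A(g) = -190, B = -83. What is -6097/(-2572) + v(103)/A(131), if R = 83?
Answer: 792691/244340 ≈ 3.2442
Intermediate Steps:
v(y) = -166 (v(y) = -83 - 1*83 = -83 - 83 = -166)
-6097/(-2572) + v(103)/A(131) = -6097/(-2572) - 166/(-190) = -6097*(-1/2572) - 166*(-1/190) = 6097/2572 + 83/95 = 792691/244340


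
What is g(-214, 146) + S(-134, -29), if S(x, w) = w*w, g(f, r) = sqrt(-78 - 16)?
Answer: 841 + I*sqrt(94) ≈ 841.0 + 9.6954*I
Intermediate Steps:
g(f, r) = I*sqrt(94) (g(f, r) = sqrt(-94) = I*sqrt(94))
S(x, w) = w**2
g(-214, 146) + S(-134, -29) = I*sqrt(94) + (-29)**2 = I*sqrt(94) + 841 = 841 + I*sqrt(94)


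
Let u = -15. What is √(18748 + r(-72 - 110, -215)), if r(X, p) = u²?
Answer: √18973 ≈ 137.74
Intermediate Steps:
r(X, p) = 225 (r(X, p) = (-15)² = 225)
√(18748 + r(-72 - 110, -215)) = √(18748 + 225) = √18973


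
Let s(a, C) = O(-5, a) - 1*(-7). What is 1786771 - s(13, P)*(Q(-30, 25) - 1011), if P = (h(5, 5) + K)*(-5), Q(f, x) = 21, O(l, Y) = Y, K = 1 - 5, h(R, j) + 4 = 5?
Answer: 1806571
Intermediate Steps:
h(R, j) = 1 (h(R, j) = -4 + 5 = 1)
K = -4
P = 15 (P = (1 - 4)*(-5) = -3*(-5) = 15)
s(a, C) = 7 + a (s(a, C) = a - 1*(-7) = a + 7 = 7 + a)
1786771 - s(13, P)*(Q(-30, 25) - 1011) = 1786771 - (7 + 13)*(21 - 1011) = 1786771 - 20*(-990) = 1786771 - 1*(-19800) = 1786771 + 19800 = 1806571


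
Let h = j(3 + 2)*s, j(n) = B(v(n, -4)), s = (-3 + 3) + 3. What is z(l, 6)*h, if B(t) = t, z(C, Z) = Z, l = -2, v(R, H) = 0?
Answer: 0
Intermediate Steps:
s = 3 (s = 0 + 3 = 3)
j(n) = 0
h = 0 (h = 0*3 = 0)
z(l, 6)*h = 6*0 = 0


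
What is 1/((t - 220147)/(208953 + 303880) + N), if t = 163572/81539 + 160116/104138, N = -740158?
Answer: -2177311575733103/1611555515924450356621 ≈ -1.3511e-6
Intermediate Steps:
t = 15044879730/4245654191 (t = 163572*(1/81539) + 160116*(1/104138) = 163572/81539 + 80058/52069 = 15044879730/4245654191 ≈ 3.5436)
1/((t - 220147)/(208953 + 303880) + N) = 1/((15044879730/4245654191 - 220147)/(208953 + 303880) - 740158) = 1/(-934652988306347/4245654191/512833 - 740158) = 1/(-934652988306347/4245654191*1/512833 - 740158) = 1/(-934652988306347/2177311575733103 - 740158) = 1/(-1611555515924450356621/2177311575733103) = -2177311575733103/1611555515924450356621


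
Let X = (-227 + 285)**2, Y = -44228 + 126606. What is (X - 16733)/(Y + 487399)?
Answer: -13369/569777 ≈ -0.023464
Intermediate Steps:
Y = 82378
X = 3364 (X = 58**2 = 3364)
(X - 16733)/(Y + 487399) = (3364 - 16733)/(82378 + 487399) = -13369/569777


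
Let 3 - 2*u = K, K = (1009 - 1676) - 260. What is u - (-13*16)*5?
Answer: 1505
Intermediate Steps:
K = -927 (K = -667 - 260 = -927)
u = 465 (u = 3/2 - ½*(-927) = 3/2 + 927/2 = 465)
u - (-13*16)*5 = 465 - (-13*16)*5 = 465 - (-208)*5 = 465 - 1*(-1040) = 465 + 1040 = 1505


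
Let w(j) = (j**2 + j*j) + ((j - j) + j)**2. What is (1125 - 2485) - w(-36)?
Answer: -5248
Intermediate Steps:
w(j) = 3*j**2 (w(j) = (j**2 + j**2) + (0 + j)**2 = 2*j**2 + j**2 = 3*j**2)
(1125 - 2485) - w(-36) = (1125 - 2485) - 3*(-36)**2 = -1360 - 3*1296 = -1360 - 1*3888 = -1360 - 3888 = -5248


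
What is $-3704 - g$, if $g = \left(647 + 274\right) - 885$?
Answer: $-3740$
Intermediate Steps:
$g = 36$ ($g = 921 - 885 = 36$)
$-3704 - g = -3704 - 36 = -3740$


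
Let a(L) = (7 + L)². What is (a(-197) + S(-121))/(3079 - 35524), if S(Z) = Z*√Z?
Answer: -7220/6489 + 1331*I/32445 ≈ -1.1127 + 0.041023*I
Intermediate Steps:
S(Z) = Z^(3/2)
(a(-197) + S(-121))/(3079 - 35524) = ((7 - 197)² + (-121)^(3/2))/(3079 - 35524) = ((-190)² - 1331*I)/(-32445) = (36100 - 1331*I)*(-1/32445) = -7220/6489 + 1331*I/32445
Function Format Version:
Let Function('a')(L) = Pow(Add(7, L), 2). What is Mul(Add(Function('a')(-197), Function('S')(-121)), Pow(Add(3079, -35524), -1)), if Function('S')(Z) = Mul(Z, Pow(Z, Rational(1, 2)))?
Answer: Add(Rational(-7220, 6489), Mul(Rational(1331, 32445), I)) ≈ Add(-1.1127, Mul(0.041023, I))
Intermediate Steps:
Function('S')(Z) = Pow(Z, Rational(3, 2))
Mul(Add(Function('a')(-197), Function('S')(-121)), Pow(Add(3079, -35524), -1)) = Mul(Add(Pow(Add(7, -197), 2), Pow(-121, Rational(3, 2))), Pow(Add(3079, -35524), -1)) = Mul(Add(Pow(-190, 2), Mul(-1331, I)), Pow(-32445, -1)) = Mul(Add(36100, Mul(-1331, I)), Rational(-1, 32445)) = Add(Rational(-7220, 6489), Mul(Rational(1331, 32445), I))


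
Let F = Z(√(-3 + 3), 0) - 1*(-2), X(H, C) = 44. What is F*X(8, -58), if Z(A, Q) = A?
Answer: 88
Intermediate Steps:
F = 2 (F = √(-3 + 3) - 1*(-2) = √0 + 2 = 0 + 2 = 2)
F*X(8, -58) = 2*44 = 88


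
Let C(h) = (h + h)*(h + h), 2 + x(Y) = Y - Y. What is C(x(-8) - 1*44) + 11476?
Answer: 19940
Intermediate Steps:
x(Y) = -2 (x(Y) = -2 + (Y - Y) = -2 + 0 = -2)
C(h) = 4*h² (C(h) = (2*h)*(2*h) = 4*h²)
C(x(-8) - 1*44) + 11476 = 4*(-2 - 1*44)² + 11476 = 4*(-2 - 44)² + 11476 = 4*(-46)² + 11476 = 4*2116 + 11476 = 8464 + 11476 = 19940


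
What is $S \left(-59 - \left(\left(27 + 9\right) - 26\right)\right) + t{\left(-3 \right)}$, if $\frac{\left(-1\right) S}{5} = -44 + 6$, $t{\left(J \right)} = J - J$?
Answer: $-13110$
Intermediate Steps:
$t{\left(J \right)} = 0$
$S = 190$ ($S = - 5 \left(-44 + 6\right) = \left(-5\right) \left(-38\right) = 190$)
$S \left(-59 - \left(\left(27 + 9\right) - 26\right)\right) + t{\left(-3 \right)} = 190 \left(-59 - \left(\left(27 + 9\right) - 26\right)\right) + 0 = 190 \left(-59 - \left(36 - 26\right)\right) + 0 = 190 \left(-59 - 10\right) + 0 = 190 \left(-69\right) + 0 = -13110 + 0 = -13110$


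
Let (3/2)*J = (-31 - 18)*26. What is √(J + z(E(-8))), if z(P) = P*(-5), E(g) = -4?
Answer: 2*I*√1866/3 ≈ 28.798*I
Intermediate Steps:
J = -2548/3 (J = 2*((-31 - 18)*26)/3 = 2*(-49*26)/3 = (⅔)*(-1274) = -2548/3 ≈ -849.33)
z(P) = -5*P
√(J + z(E(-8))) = √(-2548/3 - 5*(-4)) = √(-2548/3 + 20) = √(-2488/3) = 2*I*√1866/3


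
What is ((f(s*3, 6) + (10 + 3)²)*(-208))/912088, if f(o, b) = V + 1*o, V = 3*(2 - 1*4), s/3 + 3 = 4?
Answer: -4472/114011 ≈ -0.039224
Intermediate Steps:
s = 3 (s = -9 + 3*4 = -9 + 12 = 3)
V = -6 (V = 3*(2 - 4) = 3*(-2) = -6)
f(o, b) = -6 + o (f(o, b) = -6 + 1*o = -6 + o)
((f(s*3, 6) + (10 + 3)²)*(-208))/912088 = (((-6 + 3*3) + (10 + 3)²)*(-208))/912088 = (((-6 + 9) + 13²)*(-208))*(1/912088) = ((3 + 169)*(-208))*(1/912088) = (172*(-208))*(1/912088) = -35776*1/912088 = -4472/114011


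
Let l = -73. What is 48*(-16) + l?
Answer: -841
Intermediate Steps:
48*(-16) + l = 48*(-16) - 73 = -768 - 73 = -841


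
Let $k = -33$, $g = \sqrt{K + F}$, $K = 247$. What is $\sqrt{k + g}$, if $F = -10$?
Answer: $\sqrt{-33 + \sqrt{237}} \approx 4.1959 i$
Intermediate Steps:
$g = \sqrt{237}$ ($g = \sqrt{247 - 10} = \sqrt{237} \approx 15.395$)
$\sqrt{k + g} = \sqrt{-33 + \sqrt{237}}$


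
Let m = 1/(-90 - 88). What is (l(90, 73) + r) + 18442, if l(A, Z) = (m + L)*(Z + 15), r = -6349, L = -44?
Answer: 731625/89 ≈ 8220.5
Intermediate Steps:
m = -1/178 (m = 1/(-178) = -1/178 ≈ -0.0056180)
l(A, Z) = -117495/178 - 7833*Z/178 (l(A, Z) = (-1/178 - 44)*(Z + 15) = -7833*(15 + Z)/178 = -117495/178 - 7833*Z/178)
(l(90, 73) + r) + 18442 = ((-117495/178 - 7833/178*73) - 6349) + 18442 = ((-117495/178 - 571809/178) - 6349) + 18442 = (-344652/89 - 6349) + 18442 = -909713/89 + 18442 = 731625/89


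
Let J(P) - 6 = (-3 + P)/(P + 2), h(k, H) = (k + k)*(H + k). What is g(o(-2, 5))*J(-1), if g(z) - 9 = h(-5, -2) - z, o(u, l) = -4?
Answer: 166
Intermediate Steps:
h(k, H) = 2*k*(H + k) (h(k, H) = (2*k)*(H + k) = 2*k*(H + k))
J(P) = 6 + (-3 + P)/(2 + P) (J(P) = 6 + (-3 + P)/(P + 2) = 6 + (-3 + P)/(2 + P))
g(z) = 79 - z (g(z) = 9 + (2*(-5)*(-2 - 5) - z) = 9 + (2*(-5)*(-7) - z) = 9 + (70 - z) = 79 - z)
g(o(-2, 5))*J(-1) = (79 - 1*(-4))*((9 + 7*(-1))/(2 - 1)) = (79 + 4)*((9 - 7)/1) = 83*(1*2) = 83*2 = 166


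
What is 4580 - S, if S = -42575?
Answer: 47155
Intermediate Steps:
4580 - S = 4580 - 1*(-42575) = 4580 + 42575 = 47155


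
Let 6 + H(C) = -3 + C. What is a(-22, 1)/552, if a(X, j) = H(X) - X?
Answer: -3/184 ≈ -0.016304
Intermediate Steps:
H(C) = -9 + C (H(C) = -6 + (-3 + C) = -9 + C)
a(X, j) = -9 (a(X, j) = (-9 + X) - X = -9)
a(-22, 1)/552 = -9/552 = -9*1/552 = -3/184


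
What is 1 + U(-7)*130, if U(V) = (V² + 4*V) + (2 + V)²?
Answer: 5981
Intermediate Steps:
U(V) = V² + (2 + V)² + 4*V
1 + U(-7)*130 = 1 + (4 + 2*(-7)² + 8*(-7))*130 = 1 + (4 + 2*49 - 56)*130 = 1 + (4 + 98 - 56)*130 = 1 + 46*130 = 1 + 5980 = 5981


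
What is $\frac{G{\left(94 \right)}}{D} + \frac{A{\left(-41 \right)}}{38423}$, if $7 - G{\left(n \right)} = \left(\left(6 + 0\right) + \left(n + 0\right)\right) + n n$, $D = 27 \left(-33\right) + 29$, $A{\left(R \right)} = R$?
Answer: $\frac{343043625}{33120626} \approx 10.357$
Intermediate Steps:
$D = -862$ ($D = -891 + 29 = -862$)
$G{\left(n \right)} = 1 - n - n^{2}$ ($G{\left(n \right)} = 7 - \left(\left(\left(6 + 0\right) + \left(n + 0\right)\right) + n n\right) = 7 - \left(\left(6 + n\right) + n^{2}\right) = 7 - \left(6 + n + n^{2}\right) = 1 - n - n^{2}$)
$\frac{G{\left(94 \right)}}{D} + \frac{A{\left(-41 \right)}}{38423} = \frac{1 - 94 - 94^{2}}{-862} - \frac{41}{38423} = \left(1 - 94 - 8836\right) \left(- \frac{1}{862}\right) - \frac{41}{38423} = \left(-8929\right) \left(- \frac{1}{862}\right) - \frac{41}{38423} = \frac{8929}{862} - \frac{41}{38423} = \frac{343043625}{33120626}$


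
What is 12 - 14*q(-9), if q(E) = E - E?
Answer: 12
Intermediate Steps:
q(E) = 0
12 - 14*q(-9) = 12 - 14*0 = 12 + 0 = 12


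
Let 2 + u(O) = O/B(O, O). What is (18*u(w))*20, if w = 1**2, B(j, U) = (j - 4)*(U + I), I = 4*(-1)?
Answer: -680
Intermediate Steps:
I = -4
B(j, U) = (-4 + U)*(-4 + j) (B(j, U) = (j - 4)*(U - 4) = (-4 + j)*(-4 + U) = (-4 + U)*(-4 + j))
w = 1
u(O) = -2 + O/(16 + O**2 - 8*O) (u(O) = -2 + O/(16 - 4*O - 4*O + O*O) = -2 + O/(16 - 4*O - 4*O + O**2) = -2 + O/(16 + O**2 - 8*O))
(18*u(w))*20 = (18*((-32 - 2*1**2 + 17*1)/(16 + 1**2 - 8*1)))*20 = (18*((-32 - 2*1 + 17)/(16 + 1 - 8)))*20 = (18*((-32 - 2 + 17)/9))*20 = (18*((1/9)*(-17)))*20 = (18*(-17/9))*20 = -34*20 = -680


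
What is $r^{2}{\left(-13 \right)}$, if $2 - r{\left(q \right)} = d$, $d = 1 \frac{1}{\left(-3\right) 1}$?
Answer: $\frac{49}{9} \approx 5.4444$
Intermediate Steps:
$d = - \frac{1}{3}$ ($d = 1 \frac{1}{-3} = 1 \left(- \frac{1}{3}\right) = - \frac{1}{3} \approx -0.33333$)
$r{\left(q \right)} = \frac{7}{3}$ ($r{\left(q \right)} = 2 - - \frac{1}{3} = 2 + \frac{1}{3} = \frac{7}{3}$)
$r^{2}{\left(-13 \right)} = \left(\frac{7}{3}\right)^{2} = \frac{49}{9}$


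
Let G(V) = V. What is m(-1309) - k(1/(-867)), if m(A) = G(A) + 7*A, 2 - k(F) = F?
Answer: -9080959/867 ≈ -10474.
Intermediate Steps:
k(F) = 2 - F
m(A) = 8*A (m(A) = A + 7*A = 8*A)
m(-1309) - k(1/(-867)) = 8*(-1309) - (2 - 1/(-867)) = -10472 - (2 - 1*(-1/867)) = -10472 - (2 + 1/867) = -10472 - 1*1735/867 = -10472 - 1735/867 = -9080959/867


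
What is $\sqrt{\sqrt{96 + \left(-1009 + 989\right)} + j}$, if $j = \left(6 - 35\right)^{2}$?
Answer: $\sqrt{841 + 2 \sqrt{19}} \approx 29.15$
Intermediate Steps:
$j = 841$ ($j = \left(-29\right)^{2} = 841$)
$\sqrt{\sqrt{96 + \left(-1009 + 989\right)} + j} = \sqrt{\sqrt{96 + \left(-1009 + 989\right)} + 841} = \sqrt{\sqrt{96 - 20} + 841} = \sqrt{\sqrt{76} + 841} = \sqrt{2 \sqrt{19} + 841} = \sqrt{841 + 2 \sqrt{19}}$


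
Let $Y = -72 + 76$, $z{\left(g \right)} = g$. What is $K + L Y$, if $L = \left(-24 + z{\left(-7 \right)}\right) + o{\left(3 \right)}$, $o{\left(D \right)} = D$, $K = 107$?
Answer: $-5$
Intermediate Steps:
$L = -28$ ($L = \left(-24 - 7\right) + 3 = -31 + 3 = -28$)
$Y = 4$
$K + L Y = 107 - 112 = -5$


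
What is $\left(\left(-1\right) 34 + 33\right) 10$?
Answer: $-10$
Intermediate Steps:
$\left(\left(-1\right) 34 + 33\right) 10 = \left(-34 + 33\right) 10 = \left(-1\right) 10 = -10$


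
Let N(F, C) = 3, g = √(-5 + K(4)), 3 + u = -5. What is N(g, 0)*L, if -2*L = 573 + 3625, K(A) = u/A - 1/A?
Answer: -6297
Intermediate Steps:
u = -8 (u = -3 - 5 = -8)
K(A) = -9/A (K(A) = -8/A - 1/A = -9/A)
g = I*√29/2 (g = √(-5 - 9/4) = √(-29/4) = I*√29/2 ≈ 2.6926*I)
L = -2099 (L = -(573 + 3625)/2 = -½*4198 = -2099)
N(g, 0)*L = 3*(-2099) = -6297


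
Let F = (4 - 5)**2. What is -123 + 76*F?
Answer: -47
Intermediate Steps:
F = 1 (F = (-1)**2 = 1)
-123 + 76*F = -123 + 76*1 = -123 + 76 = -47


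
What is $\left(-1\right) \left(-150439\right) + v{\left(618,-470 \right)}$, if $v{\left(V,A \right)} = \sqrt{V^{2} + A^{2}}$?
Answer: $150439 + 2 \sqrt{150706} \approx 1.5122 \cdot 10^{5}$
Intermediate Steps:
$v{\left(V,A \right)} = \sqrt{A^{2} + V^{2}}$
$\left(-1\right) \left(-150439\right) + v{\left(618,-470 \right)} = \left(-1\right) \left(-150439\right) + \sqrt{\left(-470\right)^{2} + 618^{2}} = 150439 + \sqrt{220900 + 381924} = 150439 + \sqrt{602824} = 150439 + 2 \sqrt{150706}$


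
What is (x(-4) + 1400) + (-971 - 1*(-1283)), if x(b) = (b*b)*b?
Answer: 1648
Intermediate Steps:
x(b) = b**3 (x(b) = b**2*b = b**3)
(x(-4) + 1400) + (-971 - 1*(-1283)) = ((-4)**3 + 1400) + (-971 - 1*(-1283)) = (-64 + 1400) + (-971 + 1283) = 1336 + 312 = 1648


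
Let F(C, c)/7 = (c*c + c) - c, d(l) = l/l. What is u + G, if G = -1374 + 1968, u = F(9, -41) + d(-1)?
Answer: 12362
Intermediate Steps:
d(l) = 1
F(C, c) = 7*c² (F(C, c) = 7*((c*c + c) - c) = 7*((c² + c) - c) = 7*((c + c²) - c) = 7*c²)
u = 11768 (u = 7*(-41)² + 1 = 7*1681 + 1 = 11767 + 1 = 11768)
G = 594
u + G = 11768 + 594 = 12362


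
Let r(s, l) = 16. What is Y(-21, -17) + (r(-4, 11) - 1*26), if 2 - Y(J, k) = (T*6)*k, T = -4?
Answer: -416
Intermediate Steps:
Y(J, k) = 2 + 24*k (Y(J, k) = 2 - (-4*6)*k = 2 - (-24)*k = 2 + 24*k)
Y(-21, -17) + (r(-4, 11) - 1*26) = (2 + 24*(-17)) + (16 - 1*26) = (2 - 408) + (16 - 26) = -406 - 10 = -416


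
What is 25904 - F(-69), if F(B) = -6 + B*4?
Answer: 26186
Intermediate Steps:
F(B) = -6 + 4*B
25904 - F(-69) = 25904 - (-6 + 4*(-69)) = 25904 - (-6 - 276) = 25904 - 1*(-282) = 25904 + 282 = 26186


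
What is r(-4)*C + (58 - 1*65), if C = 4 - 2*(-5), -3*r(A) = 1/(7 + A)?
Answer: -77/9 ≈ -8.5556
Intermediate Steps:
r(A) = -1/(3*(7 + A))
C = 14 (C = 4 + 10 = 14)
r(-4)*C + (58 - 1*65) = -1/(21 + 3*(-4))*14 + (58 - 1*65) = -1/(21 - 12)*14 + (58 - 65) = -1/9*14 - 7 = -14/9 - 7 = -77/9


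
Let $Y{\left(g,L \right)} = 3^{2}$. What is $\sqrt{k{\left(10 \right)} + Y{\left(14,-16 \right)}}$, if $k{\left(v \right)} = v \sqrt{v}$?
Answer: $\sqrt{9 + 10 \sqrt{10}} \approx 6.3736$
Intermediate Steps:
$k{\left(v \right)} = v^{\frac{3}{2}}$
$Y{\left(g,L \right)} = 9$
$\sqrt{k{\left(10 \right)} + Y{\left(14,-16 \right)}} = \sqrt{10^{\frac{3}{2}} + 9} = \sqrt{10 \sqrt{10} + 9} = \sqrt{9 + 10 \sqrt{10}}$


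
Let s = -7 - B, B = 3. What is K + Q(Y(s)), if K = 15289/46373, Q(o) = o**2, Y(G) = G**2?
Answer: 463745289/46373 ≈ 10000.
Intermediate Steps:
s = -10 (s = -7 - 1*3 = -7 - 3 = -10)
K = 15289/46373 (K = 15289*(1/46373) = 15289/46373 ≈ 0.32970)
K + Q(Y(s)) = 15289/46373 + ((-10)**2)**2 = 15289/46373 + 100**2 = 15289/46373 + 10000 = 463745289/46373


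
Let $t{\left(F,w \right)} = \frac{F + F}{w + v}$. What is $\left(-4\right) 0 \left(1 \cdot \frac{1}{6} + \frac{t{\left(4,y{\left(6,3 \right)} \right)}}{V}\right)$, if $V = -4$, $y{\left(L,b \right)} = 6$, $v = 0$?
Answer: $0$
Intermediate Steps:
$t{\left(F,w \right)} = \frac{2 F}{w}$ ($t{\left(F,w \right)} = \frac{F + F}{w + 0} = \frac{2 F}{w}$)
$\left(-4\right) 0 \left(1 \cdot \frac{1}{6} + \frac{t{\left(4,y{\left(6,3 \right)} \right)}}{V}\right) = \left(-4\right) 0 \left(1 \cdot \frac{1}{6} + \frac{2 \cdot 4 \cdot \frac{1}{6}}{-4}\right) = 0 \left(1 \cdot \frac{1}{6} + 2 \cdot 4 \cdot \frac{1}{6} \left(- \frac{1}{4}\right)\right) = 0 \left(\frac{1}{6} + \frac{4}{3} \left(- \frac{1}{4}\right)\right) = 0 \left(\frac{1}{6} - \frac{1}{3}\right) = 0 \left(- \frac{1}{6}\right) = 0$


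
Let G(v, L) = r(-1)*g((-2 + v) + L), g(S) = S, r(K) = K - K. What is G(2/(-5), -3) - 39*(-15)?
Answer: 585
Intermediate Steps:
r(K) = 0
G(v, L) = 0 (G(v, L) = 0*((-2 + v) + L) = 0*(-2 + L + v) = 0)
G(2/(-5), -3) - 39*(-15) = 0 - 39*(-15) = 0 + 585 = 585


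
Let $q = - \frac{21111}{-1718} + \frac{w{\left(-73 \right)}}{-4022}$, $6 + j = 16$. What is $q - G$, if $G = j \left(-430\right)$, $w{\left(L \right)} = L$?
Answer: $\frac{7449289164}{1727449} \approx 4312.3$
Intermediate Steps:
$j = 10$ ($j = -6 + 16 = 10$)
$G = -4300$ ($G = 10 \left(-430\right) = -4300$)
$q = \frac{21258464}{1727449}$ ($q = - \frac{21111}{-1718} - \frac{73}{-4022} = \left(-21111\right) \left(- \frac{1}{1718}\right) - - \frac{73}{4022} = \frac{21111}{1718} + \frac{73}{4022} = \frac{21258464}{1727449} \approx 12.306$)
$q - G = \frac{21258464}{1727449} - -4300 = \frac{21258464}{1727449} + 4300 = \frac{7449289164}{1727449}$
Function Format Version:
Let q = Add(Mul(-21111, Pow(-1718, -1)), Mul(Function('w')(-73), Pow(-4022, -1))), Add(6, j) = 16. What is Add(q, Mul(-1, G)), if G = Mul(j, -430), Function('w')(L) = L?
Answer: Rational(7449289164, 1727449) ≈ 4312.3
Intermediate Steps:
j = 10 (j = Add(-6, 16) = 10)
G = -4300 (G = Mul(10, -430) = -4300)
q = Rational(21258464, 1727449) (q = Add(Mul(-21111, Pow(-1718, -1)), Mul(-73, Pow(-4022, -1))) = Add(Mul(-21111, Rational(-1, 1718)), Mul(-73, Rational(-1, 4022))) = Add(Rational(21111, 1718), Rational(73, 4022)) = Rational(21258464, 1727449) ≈ 12.306)
Add(q, Mul(-1, G)) = Add(Rational(21258464, 1727449), Mul(-1, -4300)) = Add(Rational(21258464, 1727449), 4300) = Rational(7449289164, 1727449)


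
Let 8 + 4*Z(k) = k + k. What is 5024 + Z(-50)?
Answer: 4997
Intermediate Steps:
Z(k) = -2 + k/2 (Z(k) = -2 + (k + k)/4 = -2 + (2*k)/4 = -2 + k/2)
5024 + Z(-50) = 5024 + (-2 + (½)*(-50)) = 5024 + (-2 - 25) = 5024 - 27 = 4997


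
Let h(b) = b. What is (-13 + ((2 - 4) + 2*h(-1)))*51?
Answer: -867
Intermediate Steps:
(-13 + ((2 - 4) + 2*h(-1)))*51 = (-13 + ((2 - 4) + 2*(-1)))*51 = (-13 + (-2 - 2))*51 = (-13 - 4)*51 = -17*51 = -867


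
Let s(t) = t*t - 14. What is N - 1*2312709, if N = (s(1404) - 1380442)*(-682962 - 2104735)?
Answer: -1646862192429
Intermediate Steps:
s(t) = -14 + t**2 (s(t) = t**2 - 14 = -14 + t**2)
N = -1646859879720 (N = ((-14 + 1404**2) - 1380442)*(-682962 - 2104735) = ((-14 + 1971216) - 1380442)*(-2787697) = (1971202 - 1380442)*(-2787697) = 590760*(-2787697) = -1646859879720)
N - 1*2312709 = -1646859879720 - 1*2312709 = -1646859879720 - 2312709 = -1646862192429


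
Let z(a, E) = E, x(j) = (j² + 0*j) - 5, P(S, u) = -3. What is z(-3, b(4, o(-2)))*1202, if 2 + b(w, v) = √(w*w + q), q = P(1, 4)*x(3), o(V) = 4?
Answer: 0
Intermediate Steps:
x(j) = -5 + j² (x(j) = (j² + 0) - 5 = j² - 5 = -5 + j²)
q = -12 (q = -3*(-5 + 3²) = -3*(-5 + 9) = -3*4 = -12)
b(w, v) = -2 + √(-12 + w²) (b(w, v) = -2 + √(w*w - 12) = -2 + √(w² - 12) = -2 + √(-12 + w²))
z(-3, b(4, o(-2)))*1202 = (-2 + √(-12 + 4²))*1202 = (-2 + √(-12 + 16))*1202 = (-2 + √4)*1202 = (-2 + 2)*1202 = 0*1202 = 0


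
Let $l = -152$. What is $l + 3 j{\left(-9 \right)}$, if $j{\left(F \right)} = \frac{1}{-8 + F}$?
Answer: $- \frac{2587}{17} \approx -152.18$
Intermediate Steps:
$l + 3 j{\left(-9 \right)} = -152 + \frac{3}{-8 - 9} = -152 + \frac{3}{-17} = -152 + 3 \left(- \frac{1}{17}\right) = -152 - \frac{3}{17} = - \frac{2587}{17}$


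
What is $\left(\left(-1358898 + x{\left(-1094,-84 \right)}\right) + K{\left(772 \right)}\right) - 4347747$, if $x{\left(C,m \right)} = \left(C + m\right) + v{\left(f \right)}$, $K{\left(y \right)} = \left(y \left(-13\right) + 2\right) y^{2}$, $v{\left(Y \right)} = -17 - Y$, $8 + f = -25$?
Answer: $-5985811263$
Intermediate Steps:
$f = -33$ ($f = -8 - 25 = -33$)
$K{\left(y \right)} = y^{2} \left(2 - 13 y\right)$ ($K{\left(y \right)} = \left(- 13 y + 2\right) y^{2} = \left(2 - 13 y\right) y^{2} = y^{2} \left(2 - 13 y\right)$)
$x{\left(C,m \right)} = 16 + C + m$ ($x{\left(C,m \right)} = \left(C + m\right) - -16 = \left(C + m\right) + \left(-17 + 33\right) = \left(C + m\right) + 16 = 16 + C + m$)
$\left(\left(-1358898 + x{\left(-1094,-84 \right)}\right) + K{\left(772 \right)}\right) - 4347747 = \left(\left(-1358898 - 1162\right) + 772^{2} \left(2 - 10036\right)\right) - 4347747 = \left(\left(-1358898 - 1162\right) + 595984 \left(2 - 10036\right)\right) - 4347747 = \left(-1360060 + 595984 \left(-10034\right)\right) - 4347747 = \left(-1360060 - 5980103456\right) - 4347747 = -5981463516 - 4347747 = -5985811263$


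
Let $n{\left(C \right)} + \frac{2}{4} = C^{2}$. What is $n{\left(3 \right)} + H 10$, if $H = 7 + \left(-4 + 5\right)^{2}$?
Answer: $\frac{177}{2} \approx 88.5$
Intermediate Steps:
$n{\left(C \right)} = - \frac{1}{2} + C^{2}$
$H = 8$ ($H = 7 + 1^{2} = 7 + 1 = 8$)
$n{\left(3 \right)} + H 10 = \left(- \frac{1}{2} + 3^{2}\right) + 8 \cdot 10 = \left(- \frac{1}{2} + 9\right) + 80 = \frac{17}{2} + 80 = \frac{177}{2}$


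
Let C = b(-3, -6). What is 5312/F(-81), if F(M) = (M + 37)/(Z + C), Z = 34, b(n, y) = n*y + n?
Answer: -65072/11 ≈ -5915.6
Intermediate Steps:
b(n, y) = n + n*y
C = 15 (C = -3*(1 - 6) = -3*(-5) = 15)
F(M) = 37/49 + M/49 (F(M) = (M + 37)/(34 + 15) = (37 + M)/49 = (37 + M)*(1/49) = 37/49 + M/49)
5312/F(-81) = 5312/(37/49 + (1/49)*(-81)) = 5312/(37/49 - 81/49) = 5312/(-44/49) = 5312*(-49/44) = -65072/11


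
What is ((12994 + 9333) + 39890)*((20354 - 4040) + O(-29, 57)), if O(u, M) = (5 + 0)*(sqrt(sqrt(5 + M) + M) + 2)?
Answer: 1015630308 + 311085*sqrt(57 + sqrt(62)) ≈ 1.0181e+9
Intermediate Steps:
O(u, M) = 10 + 5*sqrt(M + sqrt(5 + M)) (O(u, M) = 5*(sqrt(M + sqrt(5 + M)) + 2) = 5*(2 + sqrt(M + sqrt(5 + M))) = 10 + 5*sqrt(M + sqrt(5 + M)))
((12994 + 9333) + 39890)*((20354 - 4040) + O(-29, 57)) = ((12994 + 9333) + 39890)*((20354 - 4040) + (10 + 5*sqrt(57 + sqrt(5 + 57)))) = (22327 + 39890)*(16314 + (10 + 5*sqrt(57 + sqrt(62)))) = 62217*(16324 + 5*sqrt(57 + sqrt(62))) = 1015630308 + 311085*sqrt(57 + sqrt(62))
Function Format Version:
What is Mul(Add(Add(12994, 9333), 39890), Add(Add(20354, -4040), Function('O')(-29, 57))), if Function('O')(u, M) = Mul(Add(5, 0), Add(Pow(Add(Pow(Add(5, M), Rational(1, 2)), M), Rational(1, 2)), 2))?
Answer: Add(1015630308, Mul(311085, Pow(Add(57, Pow(62, Rational(1, 2))), Rational(1, 2)))) ≈ 1.0181e+9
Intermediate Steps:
Function('O')(u, M) = Add(10, Mul(5, Pow(Add(M, Pow(Add(5, M), Rational(1, 2))), Rational(1, 2)))) (Function('O')(u, M) = Mul(5, Add(Pow(Add(M, Pow(Add(5, M), Rational(1, 2))), Rational(1, 2)), 2)) = Mul(5, Add(2, Pow(Add(M, Pow(Add(5, M), Rational(1, 2))), Rational(1, 2)))) = Add(10, Mul(5, Pow(Add(M, Pow(Add(5, M), Rational(1, 2))), Rational(1, 2)))))
Mul(Add(Add(12994, 9333), 39890), Add(Add(20354, -4040), Function('O')(-29, 57))) = Mul(Add(Add(12994, 9333), 39890), Add(Add(20354, -4040), Add(10, Mul(5, Pow(Add(57, Pow(Add(5, 57), Rational(1, 2))), Rational(1, 2)))))) = Mul(Add(22327, 39890), Add(16314, Add(10, Mul(5, Pow(Add(57, Pow(62, Rational(1, 2))), Rational(1, 2)))))) = Mul(62217, Add(16324, Mul(5, Pow(Add(57, Pow(62, Rational(1, 2))), Rational(1, 2))))) = Add(1015630308, Mul(311085, Pow(Add(57, Pow(62, Rational(1, 2))), Rational(1, 2))))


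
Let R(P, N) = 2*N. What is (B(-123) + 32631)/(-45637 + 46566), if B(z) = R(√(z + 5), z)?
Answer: 32385/929 ≈ 34.860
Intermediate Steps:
B(z) = 2*z
(B(-123) + 32631)/(-45637 + 46566) = (2*(-123) + 32631)/(-45637 + 46566) = (-246 + 32631)/929 = 32385*(1/929) = 32385/929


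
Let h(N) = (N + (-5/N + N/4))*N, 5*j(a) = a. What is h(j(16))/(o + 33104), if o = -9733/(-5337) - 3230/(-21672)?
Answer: 83534724/354551063365 ≈ 0.00023561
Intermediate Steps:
j(a) = a/5
h(N) = N*(-5/N + 5*N/4) (h(N) = (N + (-5/N + N*(¼)))*N = (N + (-5/N + N/4))*N = (-5/N + 5*N/4)*N = N*(-5/N + 5*N/4))
o = 4225409/2141916 (o = -9733*(-1/5337) - 3230*(-1/21672) = 9733/5337 + 1615/10836 = 4225409/2141916 ≈ 1.9727)
h(j(16))/(o + 33104) = (-5 + 5*((⅕)*16)²/4)/(4225409/2141916 + 33104) = (-5 + 5*(16/5)²/4)/(70910212673/2141916) = (-5 + (5/4)*(256/25))*(2141916/70910212673) = (-5 + 64/5)*(2141916/70910212673) = (39/5)*(2141916/70910212673) = 83534724/354551063365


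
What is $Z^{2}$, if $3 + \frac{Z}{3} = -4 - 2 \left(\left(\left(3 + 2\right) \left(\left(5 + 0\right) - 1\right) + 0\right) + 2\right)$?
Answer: $23409$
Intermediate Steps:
$Z = -153$ ($Z = -9 + 3 \left(-4 - 2 \left(\left(\left(3 + 2\right) \left(\left(5 + 0\right) - 1\right) + 0\right) + 2\right)\right) = -9 + 3 \left(-4 - 2 \left(\left(5 \left(5 - 1\right) + 0\right) + 2\right)\right) = -9 + 3 \left(-4 - 2 \left(\left(5 \cdot 4 + 0\right) + 2\right)\right) = -9 + 3 \left(-4 - 2 \left(\left(20 + 0\right) + 2\right)\right) = -9 + 3 \left(-4 - 2 \left(20 + 2\right)\right) = -9 + 3 \left(-4 - 44\right) = -9 + 3 \left(-48\right) = -9 - 144 = -153$)
$Z^{2} = \left(-153\right)^{2} = 23409$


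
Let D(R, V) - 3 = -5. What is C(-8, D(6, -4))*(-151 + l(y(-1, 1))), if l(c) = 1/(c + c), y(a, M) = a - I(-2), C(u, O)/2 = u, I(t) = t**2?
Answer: 12088/5 ≈ 2417.6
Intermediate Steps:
D(R, V) = -2 (D(R, V) = 3 - 5 = -2)
C(u, O) = 2*u
y(a, M) = -4 + a (y(a, M) = a - 1*(-2)**2 = a - 1*4 = a - 4 = -4 + a)
l(c) = 1/(2*c)
C(-8, D(6, -4))*(-151 + l(y(-1, 1))) = (2*(-8))*(-151 + 1/(2*(-4 - 1))) = -16*(-151 + (1/2)/(-5)) = -16*(-151 + (1/2)*(-1/5)) = -16*(-151 - 1/10) = -16*(-1511/10) = 12088/5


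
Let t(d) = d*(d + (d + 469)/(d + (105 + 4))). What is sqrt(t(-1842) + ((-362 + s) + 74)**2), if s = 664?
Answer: sqrt(10610261572882)/1733 ≈ 1879.6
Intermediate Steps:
t(d) = d*(d + (469 + d)/(109 + d)) (t(d) = d*(d + (469 + d)/(d + 109)) = d*(d + (469 + d)/(109 + d)))
sqrt(t(-1842) + ((-362 + s) + 74)**2) = sqrt(-1842*(469 + (-1842)**2 + 110*(-1842))/(109 - 1842) + ((-362 + 664) + 74)**2) = sqrt(-1842*(469 + 3392964 - 202620)/(-1733) + (302 + 74)**2) = sqrt(-1842*(-1/1733)*3190813 + 376**2) = sqrt(5877477546/1733 + 141376) = sqrt(6122482154/1733) = sqrt(10610261572882)/1733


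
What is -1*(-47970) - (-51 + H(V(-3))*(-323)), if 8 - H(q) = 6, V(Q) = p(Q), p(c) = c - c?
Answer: 48667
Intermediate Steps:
p(c) = 0
V(Q) = 0
H(q) = 2 (H(q) = 8 - 1*6 = 8 - 6 = 2)
-1*(-47970) - (-51 + H(V(-3))*(-323)) = -1*(-47970) - (-51 + 2*(-323)) = 47970 - (-51 - 646) = 47970 - 1*(-697) = 47970 + 697 = 48667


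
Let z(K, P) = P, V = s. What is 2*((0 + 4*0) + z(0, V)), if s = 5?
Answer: 10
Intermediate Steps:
V = 5
2*((0 + 4*0) + z(0, V)) = 2*((0 + 4*0) + 5) = 2*((0 + 0) + 5) = 2*(0 + 5) = 2*5 = 10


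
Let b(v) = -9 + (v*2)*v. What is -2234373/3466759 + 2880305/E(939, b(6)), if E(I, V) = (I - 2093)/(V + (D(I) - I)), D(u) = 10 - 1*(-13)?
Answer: 8517478180648793/4000639886 ≈ 2.1290e+6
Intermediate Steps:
D(u) = 23 (D(u) = 10 + 13 = 23)
b(v) = -9 + 2*v² (b(v) = -9 + (2*v)*v = -9 + 2*v²)
E(I, V) = (-2093 + I)/(23 + V - I) (E(I, V) = (I - 2093)/(V + (23 - I)) = (-2093 + I)/(23 + V - I))
-2234373/3466759 + 2880305/E(939, b(6)) = -2234373/3466759 + 2880305/(((-2093 + 939)/(23 + (-9 + 2*6²) - 1*939))) = -2234373*1/3466759 + 2880305/((-1154/(23 + (-9 + 2*36) - 939))) = -2234373/3466759 + 2880305/((-1154/(23 + (-9 + 72) - 939))) = -2234373/3466759 + 2880305/((-1154/(23 + 63 - 939))) = -2234373/3466759 + 2880305/((-1154/(-853))) = -2234373/3466759 + 2880305/((-1/853*(-1154))) = -2234373/3466759 + 2880305/(1154/853) = -2234373/3466759 + 2880305*(853/1154) = -2234373/3466759 + 2456900165/1154 = 8517478180648793/4000639886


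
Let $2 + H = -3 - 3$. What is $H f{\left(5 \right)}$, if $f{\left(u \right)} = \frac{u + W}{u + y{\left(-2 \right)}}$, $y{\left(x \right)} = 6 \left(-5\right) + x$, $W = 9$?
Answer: $\frac{112}{27} \approx 4.1481$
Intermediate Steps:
$y{\left(x \right)} = -30 + x$
$f{\left(u \right)} = \frac{9 + u}{-32 + u}$ ($f{\left(u \right)} = \frac{u + 9}{u - 32} = \frac{9 + u}{u - 32} = \frac{9 + u}{-32 + u}$)
$H = -8$ ($H = -2 - 6 = -8$)
$H f{\left(5 \right)} = - 8 \frac{9 + 5}{-32 + 5} = - 8 \frac{1}{-27} \cdot 14 = - 8 \left(\left(- \frac{1}{27}\right) 14\right) = \left(-8\right) \left(- \frac{14}{27}\right) = \frac{112}{27}$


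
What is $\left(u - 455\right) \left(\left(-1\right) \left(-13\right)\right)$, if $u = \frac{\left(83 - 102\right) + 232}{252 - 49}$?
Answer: $- \frac{1197976}{203} \approx -5901.4$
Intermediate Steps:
$u = \frac{213}{203}$ ($u = \frac{\left(83 - 102\right) + 232}{203} = \left(-19 + 232\right) \frac{1}{203} = 213 \cdot \frac{1}{203} = \frac{213}{203} \approx 1.0493$)
$\left(u - 455\right) \left(\left(-1\right) \left(-13\right)\right) = \left(\frac{213}{203} - 455\right) \left(\left(-1\right) \left(-13\right)\right) = \left(- \frac{92152}{203}\right) 13 = - \frac{1197976}{203}$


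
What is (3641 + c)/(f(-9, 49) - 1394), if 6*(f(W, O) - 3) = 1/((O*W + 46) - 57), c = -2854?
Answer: -2134344/3772393 ≈ -0.56578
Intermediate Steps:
f(W, O) = 3 + 1/(6*(-11 + O*W)) (f(W, O) = 3 + 1/(6*((O*W + 46) - 57)) = 3 + 1/(6*((46 + O*W) - 57)) = 3 + 1/(6*(-11 + O*W)))
(3641 + c)/(f(-9, 49) - 1394) = (3641 - 2854)/((-197 + 18*49*(-9))/(6*(-11 + 49*(-9))) - 1394) = 787/((-197 - 7938)/(6*(-11 - 441)) - 1394) = 787/((⅙)*(-8135)/(-452) - 1394) = 787/((⅙)*(-1/452)*(-8135) - 1394) = 787/(8135/2712 - 1394) = 787/(-3772393/2712) = 787*(-2712/3772393) = -2134344/3772393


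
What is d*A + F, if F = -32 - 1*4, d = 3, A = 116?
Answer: 312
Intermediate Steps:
F = -36 (F = -32 - 4 = -36)
d*A + F = 3*116 - 36 = 348 - 36 = 312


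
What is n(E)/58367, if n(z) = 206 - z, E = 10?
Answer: 196/58367 ≈ 0.0033581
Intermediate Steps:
n(E)/58367 = (206 - 1*10)/58367 = (206 - 10)*(1/58367) = 196*(1/58367) = 196/58367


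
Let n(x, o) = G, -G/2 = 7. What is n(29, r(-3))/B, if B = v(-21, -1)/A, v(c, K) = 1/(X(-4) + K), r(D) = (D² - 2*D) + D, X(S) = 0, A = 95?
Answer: 1330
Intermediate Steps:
G = -14 (G = -2*7 = -14)
r(D) = D² - D
n(x, o) = -14
v(c, K) = 1/K (v(c, K) = 1/(0 + K) = 1/K)
B = -1/95 (B = 1/(-1*95) = -1*1/95 = -1/95 ≈ -0.010526)
n(29, r(-3))/B = -14/(-1/95) = -14*(-95) = 1330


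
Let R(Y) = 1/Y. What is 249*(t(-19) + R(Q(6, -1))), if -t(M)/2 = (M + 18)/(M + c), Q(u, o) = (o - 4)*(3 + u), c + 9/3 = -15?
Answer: -10541/555 ≈ -18.993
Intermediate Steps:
c = -18 (c = -3 - 15 = -18)
Q(u, o) = (-4 + o)*(3 + u)
t(M) = -2*(18 + M)/(-18 + M) (t(M) = -2*(M + 18)/(M - 18) = -2*(18 + M)/(-18 + M))
249*(t(-19) + R(Q(6, -1))) = 249*(2*(-18 - 1*(-19))/(-18 - 19) + 1/(-12 - 4*6 + 3*(-1) - 1*6)) = 249*(2*(-18 + 19)/(-37) + 1/(-12 - 24 - 3 - 6)) = 249*(2*(-1/37)*1 + 1/(-45)) = 249*(-2/37 - 1/45) = 249*(-127/1665) = -10541/555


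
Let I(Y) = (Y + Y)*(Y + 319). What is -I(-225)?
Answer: 42300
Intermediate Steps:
I(Y) = 2*Y*(319 + Y) (I(Y) = (2*Y)*(319 + Y) = 2*Y*(319 + Y))
-I(-225) = -2*(-225)*(319 - 225) = -2*(-225)*94 = -1*(-42300) = 42300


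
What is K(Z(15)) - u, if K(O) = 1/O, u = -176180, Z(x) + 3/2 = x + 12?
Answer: 8985182/51 ≈ 1.7618e+5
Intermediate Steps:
Z(x) = 21/2 + x (Z(x) = -3/2 + (x + 12) = -3/2 + (12 + x) = 21/2 + x)
K(Z(15)) - u = 1/(21/2 + 15) - 1*(-176180) = 1/(51/2) + 176180 = 2/51 + 176180 = 8985182/51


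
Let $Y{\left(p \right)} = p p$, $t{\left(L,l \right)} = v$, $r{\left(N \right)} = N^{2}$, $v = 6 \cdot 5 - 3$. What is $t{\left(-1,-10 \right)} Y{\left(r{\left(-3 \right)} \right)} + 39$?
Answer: $2226$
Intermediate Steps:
$v = 27$ ($v = 30 - 3 = 27$)
$t{\left(L,l \right)} = 27$
$Y{\left(p \right)} = p^{2}$
$t{\left(-1,-10 \right)} Y{\left(r{\left(-3 \right)} \right)} + 39 = 27 \left(\left(-3\right)^{2}\right)^{2} + 39 = 27 \cdot 9^{2} + 39 = 27 \cdot 81 + 39 = 2187 + 39 = 2226$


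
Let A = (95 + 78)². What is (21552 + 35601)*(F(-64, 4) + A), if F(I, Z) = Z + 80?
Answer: 1715332989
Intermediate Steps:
A = 29929 (A = 173² = 29929)
F(I, Z) = 80 + Z
(21552 + 35601)*(F(-64, 4) + A) = (21552 + 35601)*((80 + 4) + 29929) = 57153*(84 + 29929) = 57153*30013 = 1715332989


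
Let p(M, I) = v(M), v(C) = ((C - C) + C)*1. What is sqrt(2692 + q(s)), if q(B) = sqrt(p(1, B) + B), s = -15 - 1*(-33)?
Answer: sqrt(2692 + sqrt(19)) ≈ 51.926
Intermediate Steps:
v(C) = C (v(C) = (0 + C)*1 = C*1 = C)
p(M, I) = M
s = 18 (s = -15 + 33 = 18)
q(B) = sqrt(1 + B)
sqrt(2692 + q(s)) = sqrt(2692 + sqrt(1 + 18)) = sqrt(2692 + sqrt(19))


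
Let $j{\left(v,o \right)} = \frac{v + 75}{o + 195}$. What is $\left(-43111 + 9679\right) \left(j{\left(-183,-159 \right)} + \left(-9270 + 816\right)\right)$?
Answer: $282734424$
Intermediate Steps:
$j{\left(v,o \right)} = \frac{75 + v}{195 + o}$
$\left(-43111 + 9679\right) \left(j{\left(-183,-159 \right)} + \left(-9270 + 816\right)\right) = \left(-43111 + 9679\right) \left(\frac{75 - 183}{195 - 159} + \left(-9270 + 816\right)\right) = - 33432 \left(\frac{1}{36} \left(-108\right) - 8454\right) = - 33432 \left(-3 - 8454\right) = \left(-33432\right) \left(-8457\right) = 282734424$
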